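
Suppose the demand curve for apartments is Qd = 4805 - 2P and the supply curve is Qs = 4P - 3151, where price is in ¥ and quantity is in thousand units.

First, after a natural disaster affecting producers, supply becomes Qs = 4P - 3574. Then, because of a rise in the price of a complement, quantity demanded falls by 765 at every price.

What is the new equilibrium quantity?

1502

Original equilibrium: 4805 - 2P = 4P - 3151 gives 7956 = 6P, so P = 1326 and Q = 2153.
The new curves are Qd = 4040 - 2P (demand) and Qs = 4P - 3574 (supply).
Clearing the new market: 4040 - 2P = 4P - 3574, so P = 1269 and Q = 1502.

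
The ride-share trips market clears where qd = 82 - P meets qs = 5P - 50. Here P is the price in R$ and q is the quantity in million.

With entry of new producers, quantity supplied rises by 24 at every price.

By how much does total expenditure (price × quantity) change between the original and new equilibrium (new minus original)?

-168

Original equilibrium: 82 - P = 5P - 50 gives 132 = 6P, so P = 22 and q = 60.
The new curves are qd = 82 - P (demand) and qs = 5P - 26 (supply).
New equilibrium: 82 - P = 5P - 26 ⇒ 108 = 6P ⇒ P = 18, q = 64.
Expenditure moves from 22×60 = 1320 to 18×64 = 1152; change = -168.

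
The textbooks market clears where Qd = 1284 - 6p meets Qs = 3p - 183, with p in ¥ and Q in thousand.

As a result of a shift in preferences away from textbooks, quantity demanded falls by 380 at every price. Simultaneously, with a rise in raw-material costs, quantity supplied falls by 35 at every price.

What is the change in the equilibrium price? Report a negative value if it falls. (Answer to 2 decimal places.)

-38.33

Solve the original market: 1284 - 6p = 3p - 183, hence p = 163 and Q = 306.
The new curves are Qd = 904 - 6p (demand) and Qs = 3p - 218 (supply).
New equilibrium: 904 - 6p = 3p - 218 ⇒ 1122 = 9p ⇒ p = 374/3 ≈ 124.6667, Q = 156.
Δp = 124.6667 − 163 = -38.33.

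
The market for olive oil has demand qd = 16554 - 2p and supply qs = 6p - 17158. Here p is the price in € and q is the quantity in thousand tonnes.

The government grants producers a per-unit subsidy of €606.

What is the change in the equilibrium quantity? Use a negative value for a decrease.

Solve the original market: 16554 - 2p = 6p - 17158, hence p = 4214 and q = 8126.
Since sellers receive the price plus the subsidy, the effective supply curve becomes qs = 6p - 13522.
New equilibrium: 16554 - 2p = 6p - 13522 ⇒ 30076 = 8p ⇒ p = 3759.5, q = 9035.
Δq = 9035 − 8126 = +909.

+909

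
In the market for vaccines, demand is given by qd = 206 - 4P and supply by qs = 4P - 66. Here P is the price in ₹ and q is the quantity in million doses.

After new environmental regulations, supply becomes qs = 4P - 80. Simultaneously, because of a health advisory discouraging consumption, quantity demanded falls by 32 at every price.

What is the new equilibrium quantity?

Original equilibrium: 206 - 4P = 4P - 66 gives 272 = 8P, so P = 34 and q = 70.
After the shift, demand is qd = 174 - 4P and supply is qs = 4P - 80.
Setting them equal: 174 - 4P = 4P - 80 → 254 = 8P, so P = 31.75 and q = 47.

47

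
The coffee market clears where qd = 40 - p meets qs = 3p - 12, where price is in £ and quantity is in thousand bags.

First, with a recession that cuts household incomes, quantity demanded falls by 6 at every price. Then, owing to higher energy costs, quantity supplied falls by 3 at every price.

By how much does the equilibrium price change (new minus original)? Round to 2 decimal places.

-0.75

Original equilibrium: 40 - p = 3p - 12 gives 52 = 4p, so p = 13 and q = 27.
After the shift, demand is qd = 34 - p and supply is qs = 3p - 15.
Clearing the new market: 34 - p = 3p - 15, so p = 12.25 and q = 21.75.
Δp = 12.25 − 13 = -0.75.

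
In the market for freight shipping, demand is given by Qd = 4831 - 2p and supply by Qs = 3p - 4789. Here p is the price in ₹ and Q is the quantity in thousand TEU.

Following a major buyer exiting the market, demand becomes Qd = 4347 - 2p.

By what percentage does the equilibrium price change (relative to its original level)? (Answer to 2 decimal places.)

Initially, 4831 - 2p = 3p - 4789, so 9620 = 5p and p = 1924, Q = 983.
With the change applied: demand Qd = 4347 - 2p, supply Qs = 3p - 4789.
Setting them equal: 4347 - 2p = 3p - 4789 → 9136 = 5p, so p = 1827.2 and Q = 692.6.
%Δp = (1827.2 − 1924) / 1924 × 100 = -5.03%.

-5.03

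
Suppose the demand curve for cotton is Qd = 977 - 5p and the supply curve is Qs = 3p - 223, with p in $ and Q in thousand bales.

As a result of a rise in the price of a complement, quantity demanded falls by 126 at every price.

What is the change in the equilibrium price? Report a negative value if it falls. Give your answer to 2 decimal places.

Original equilibrium: 977 - 5p = 3p - 223 gives 1200 = 8p, so p = 150 and Q = 227.
The new curves are Qd = 851 - 5p (demand) and Qs = 3p - 223 (supply).
New equilibrium: 851 - 5p = 3p - 223 ⇒ 1074 = 8p ⇒ p = 134.25, Q = 179.75.
Δp = 134.25 − 150 = -15.75.

-15.75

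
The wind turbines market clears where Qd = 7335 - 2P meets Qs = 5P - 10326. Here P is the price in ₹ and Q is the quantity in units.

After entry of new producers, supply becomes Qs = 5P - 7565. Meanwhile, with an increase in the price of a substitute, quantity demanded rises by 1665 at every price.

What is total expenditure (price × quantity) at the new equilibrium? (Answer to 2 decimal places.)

10097888.78

Original equilibrium: 7335 - 2P = 5P - 10326 gives 17661 = 7P, so P = 2523 and Q = 2289.
After the shift, demand is Qd = 9000 - 2P and supply is Qs = 5P - 7565.
Clearing the new market: 9000 - 2P = 5P - 7565, so P = 16565/7 ≈ 2366.4286 and Q = 29870/7 ≈ 4267.1429.
New expenditure = 2366.4286 × 4267.1429 = 10097888.78.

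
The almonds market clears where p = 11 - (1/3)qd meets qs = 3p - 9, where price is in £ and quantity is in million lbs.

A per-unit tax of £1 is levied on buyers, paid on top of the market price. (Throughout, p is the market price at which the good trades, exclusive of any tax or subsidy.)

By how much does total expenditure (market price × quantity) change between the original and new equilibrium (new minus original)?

-15.75

Initially, 33 - 3p = 3p - 9, so 42 = 6p and p = 7, q = 12.
Since buyers pay the price plus the tax, the effective demand curve becomes qd = 30 - 3p.
Setting them equal: 30 - 3p = 3p - 9 → 39 = 6p, so p = 6.5 and q = 10.5.
Expenditure moves from 7×12 = 84 to 6.5×10.5 = 68.25; change = -15.75.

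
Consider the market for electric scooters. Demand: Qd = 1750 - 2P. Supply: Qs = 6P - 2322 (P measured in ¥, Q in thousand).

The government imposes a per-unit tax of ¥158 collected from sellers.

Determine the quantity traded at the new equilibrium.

Initially, 1750 - 2P = 6P - 2322, so 4072 = 8P and P = 509, Q = 732.
Since sellers keep the price net of the tax, the effective supply curve becomes Qs = 6P - 3270.
Equate the new curves: 1750 - 2P = 6P - 3270, giving 5020 = 8P, P = 627.5, Q = 495.

495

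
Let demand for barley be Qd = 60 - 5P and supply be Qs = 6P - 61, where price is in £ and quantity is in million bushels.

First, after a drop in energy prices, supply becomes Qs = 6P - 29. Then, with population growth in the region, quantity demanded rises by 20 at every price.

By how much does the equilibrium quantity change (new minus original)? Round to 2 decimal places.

+25.45

Original equilibrium: 60 - 5P = 6P - 61 gives 121 = 11P, so P = 11 and Q = 5.
After the shift, demand is Qd = 80 - 5P and supply is Qs = 6P - 29.
Clearing the new market: 80 - 5P = 6P - 29, so P = 109/11 ≈ 9.9091 and Q = 335/11 ≈ 30.4545.
ΔQ = 30.4545 − 5 = +25.45.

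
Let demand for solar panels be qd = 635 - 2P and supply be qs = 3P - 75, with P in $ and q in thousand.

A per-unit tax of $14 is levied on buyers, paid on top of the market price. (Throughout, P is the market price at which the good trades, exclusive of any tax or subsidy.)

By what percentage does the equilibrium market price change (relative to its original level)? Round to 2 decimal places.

-3.94

Initially, 635 - 2P = 3P - 75, so 710 = 5P and P = 142, q = 351.
Since buyers pay the price plus the tax, the effective demand curve becomes qd = 607 - 2P.
New equilibrium: 607 - 2P = 3P - 75 ⇒ 682 = 5P ⇒ P = 136.4, q = 334.2.
%ΔP = (136.4 − 142) / 142 × 100 = -3.94%.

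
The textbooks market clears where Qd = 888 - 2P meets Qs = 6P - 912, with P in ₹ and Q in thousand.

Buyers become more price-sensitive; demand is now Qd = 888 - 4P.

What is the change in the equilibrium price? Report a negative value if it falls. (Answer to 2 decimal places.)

-45.00

Solve the original market: 888 - 2P = 6P - 912, hence P = 225 and Q = 438.
The new curves are Qd = 888 - 4P (demand) and Qs = 6P - 912 (supply).
Equate the new curves: 888 - 4P = 6P - 912, giving 1800 = 10P, P = 180, Q = 168.
ΔP = 180 − 225 = -45.00.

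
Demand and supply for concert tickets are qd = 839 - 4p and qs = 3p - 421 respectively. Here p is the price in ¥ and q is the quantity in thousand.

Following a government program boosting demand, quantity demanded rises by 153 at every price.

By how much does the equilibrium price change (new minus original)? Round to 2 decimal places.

Before the shock: 839 - 4p = 3p - 421 ⇒ 1260 = 7p ⇒ p = 180, q = 119.
With the change applied: demand qd = 992 - 4p, supply qs = 3p - 421.
Equate the new curves: 992 - 4p = 3p - 421, giving 1413 = 7p, p = 1413/7 ≈ 201.8571, q = 1292/7 ≈ 184.5714.
Δp = 201.8571 − 180 = +21.86.

+21.86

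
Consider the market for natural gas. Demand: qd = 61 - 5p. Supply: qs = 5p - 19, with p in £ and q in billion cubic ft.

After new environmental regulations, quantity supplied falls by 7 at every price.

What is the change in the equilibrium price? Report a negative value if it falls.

Initially, 61 - 5p = 5p - 19, so 80 = 10p and p = 8, q = 21.
With the change applied: demand qd = 61 - 5p, supply qs = 5p - 26.
Equate the new curves: 61 - 5p = 5p - 26, giving 87 = 10p, p = 8.7, q = 17.5.
Δp = 8.7 − 8 = +0.7.

+0.7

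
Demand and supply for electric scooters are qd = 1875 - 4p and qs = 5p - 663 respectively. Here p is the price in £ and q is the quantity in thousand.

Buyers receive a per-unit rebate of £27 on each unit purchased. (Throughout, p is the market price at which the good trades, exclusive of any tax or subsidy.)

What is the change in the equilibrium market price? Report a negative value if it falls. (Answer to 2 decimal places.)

+12.00

Original equilibrium: 1875 - 4p = 5p - 663 gives 2538 = 9p, so p = 282 and q = 747.
Since buyers' out-of-pocket price is the market price minus the rebate, the effective demand curve becomes qd = 1983 - 4p.
Clearing the new market: 1983 - 4p = 5p - 663, so p = 294 and q = 807.
Δp = 294 − 282 = +12.00.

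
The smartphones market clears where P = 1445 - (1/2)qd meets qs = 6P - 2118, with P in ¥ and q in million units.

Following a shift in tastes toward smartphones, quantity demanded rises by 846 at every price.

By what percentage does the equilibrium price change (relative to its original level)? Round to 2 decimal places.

Solve the original market: 2890 - 2P = 6P - 2118, hence P = 626 and q = 1638.
The shock moves the curves to qd = 3736 - 2P and qs = 6P - 2118.
Clearing the new market: 3736 - 2P = 6P - 2118, so P = 731.75 and q = 2272.5.
%ΔP = (731.75 − 626) / 626 × 100 = +16.89%.

+16.89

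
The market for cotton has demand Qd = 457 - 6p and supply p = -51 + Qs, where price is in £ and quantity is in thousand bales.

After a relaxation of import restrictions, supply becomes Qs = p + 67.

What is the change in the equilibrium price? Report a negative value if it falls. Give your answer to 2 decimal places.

-2.29

Initially, 457 - 6p = p + 51, so 406 = 7p and p = 58, Q = 109.
The shock moves the curves to Qd = 457 - 6p and Qs = p + 67.
Clearing the new market: 457 - 6p = p + 67, so p = 390/7 ≈ 55.7143 and Q = 859/7 ≈ 122.7143.
Δp = 55.7143 − 58 = -2.29.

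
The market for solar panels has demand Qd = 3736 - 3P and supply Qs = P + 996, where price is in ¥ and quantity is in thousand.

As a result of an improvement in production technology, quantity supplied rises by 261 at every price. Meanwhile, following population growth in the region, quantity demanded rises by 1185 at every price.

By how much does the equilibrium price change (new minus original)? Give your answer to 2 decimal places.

+231.00

Before the shock: 3736 - 3P = P + 996 ⇒ 2740 = 4P ⇒ P = 685, Q = 1681.
With the change applied: demand Qd = 4921 - 3P, supply Qs = P + 1257.
Setting them equal: 4921 - 3P = P + 1257 → 3664 = 4P, so P = 916 and Q = 2173.
ΔP = 916 − 685 = +231.00.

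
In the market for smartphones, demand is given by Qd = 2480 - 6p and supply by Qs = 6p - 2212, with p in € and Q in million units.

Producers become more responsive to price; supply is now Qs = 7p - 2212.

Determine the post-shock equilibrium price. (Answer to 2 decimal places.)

360.92

Before the shock: 2480 - 6p = 6p - 2212 ⇒ 4692 = 12p ⇒ p = 391, Q = 134.
The shock moves the curves to Qd = 2480 - 6p and Qs = 7p - 2212.
New equilibrium: 2480 - 6p = 7p - 2212 ⇒ 4692 = 13p ⇒ p = 4692/13 ≈ 360.9231, Q = 4088/13 ≈ 314.4615.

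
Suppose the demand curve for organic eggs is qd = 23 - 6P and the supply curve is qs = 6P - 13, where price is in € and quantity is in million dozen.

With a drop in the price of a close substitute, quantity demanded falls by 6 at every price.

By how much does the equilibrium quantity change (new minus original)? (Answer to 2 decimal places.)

Before the shock: 23 - 6P = 6P - 13 ⇒ 36 = 12P ⇒ P = 3, q = 5.
With the change applied: demand qd = 17 - 6P, supply qs = 6P - 13.
Setting them equal: 17 - 6P = 6P - 13 → 30 = 12P, so P = 2.5 and q = 2.
Δq = 2 − 5 = -3.00.

-3.00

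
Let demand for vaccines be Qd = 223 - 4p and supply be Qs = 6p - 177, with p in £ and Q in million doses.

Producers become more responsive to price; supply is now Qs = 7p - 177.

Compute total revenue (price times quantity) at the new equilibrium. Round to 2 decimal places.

2819.83

Initially, 223 - 4p = 6p - 177, so 400 = 10p and p = 40, Q = 63.
The shock moves the curves to Qd = 223 - 4p and Qs = 7p - 177.
Equate the new curves: 223 - 4p = 7p - 177, giving 400 = 11p, p = 400/11 ≈ 36.3636, Q = 853/11 ≈ 77.5455.
New expenditure = 36.3636 × 77.5455 = 2819.83.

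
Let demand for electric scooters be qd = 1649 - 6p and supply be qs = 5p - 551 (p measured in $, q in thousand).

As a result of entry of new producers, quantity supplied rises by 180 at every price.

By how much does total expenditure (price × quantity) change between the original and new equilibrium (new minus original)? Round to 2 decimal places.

+10682.48

Initially, 1649 - 6p = 5p - 551, so 2200 = 11p and p = 200, q = 449.
The new curves are qd = 1649 - 6p (demand) and qs = 5p - 371 (supply).
Equate the new curves: 1649 - 6p = 5p - 371, giving 2020 = 11p, p = 2020/11 ≈ 183.6364, q = 6019/11 ≈ 547.1818.
Expenditure moves from 200×449 = 89800 to 183.6364×547.1818 = 100482.4793; change = +10682.48.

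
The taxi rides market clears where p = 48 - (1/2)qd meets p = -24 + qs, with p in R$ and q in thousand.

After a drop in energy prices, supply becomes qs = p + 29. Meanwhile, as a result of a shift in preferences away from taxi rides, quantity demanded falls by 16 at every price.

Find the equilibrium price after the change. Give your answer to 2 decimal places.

Initially, 96 - 2p = p + 24, so 72 = 3p and p = 24, q = 48.
After the shift, demand is qd = 80 - 2p and supply is qs = p + 29.
Setting them equal: 80 - 2p = p + 29 → 51 = 3p, so p = 17 and q = 46.

17.00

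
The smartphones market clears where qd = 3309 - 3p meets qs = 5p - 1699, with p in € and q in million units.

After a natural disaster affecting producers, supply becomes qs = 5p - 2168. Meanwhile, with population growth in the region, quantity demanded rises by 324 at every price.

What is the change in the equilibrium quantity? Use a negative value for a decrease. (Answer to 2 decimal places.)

Before the shock: 3309 - 3p = 5p - 1699 ⇒ 5008 = 8p ⇒ p = 626, q = 1431.
The new curves are qd = 3633 - 3p (demand) and qs = 5p - 2168 (supply).
Clearing the new market: 3633 - 3p = 5p - 2168, so p = 725.125 and q = 1457.625.
Δq = 1457.625 − 1431 = +26.63.

+26.63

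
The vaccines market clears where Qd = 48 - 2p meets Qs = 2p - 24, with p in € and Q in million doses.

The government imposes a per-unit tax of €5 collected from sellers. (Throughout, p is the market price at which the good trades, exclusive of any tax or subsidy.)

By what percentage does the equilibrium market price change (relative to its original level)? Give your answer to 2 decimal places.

+13.89

Before the shock: 48 - 2p = 2p - 24 ⇒ 72 = 4p ⇒ p = 18, Q = 12.
Since sellers keep the price net of the tax, the effective supply curve becomes Qs = 2p - 34.
Equate the new curves: 48 - 2p = 2p - 34, giving 82 = 4p, p = 20.5, Q = 7.
%Δp = (20.5 − 18) / 18 × 100 = +13.89%.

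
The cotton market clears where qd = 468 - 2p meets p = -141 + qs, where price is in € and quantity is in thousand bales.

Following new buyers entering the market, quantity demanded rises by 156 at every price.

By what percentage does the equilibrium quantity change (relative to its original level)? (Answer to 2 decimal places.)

+20.80

Initially, 468 - 2p = p + 141, so 327 = 3p and p = 109, q = 250.
With the change applied: demand qd = 624 - 2p, supply qs = p + 141.
New equilibrium: 624 - 2p = p + 141 ⇒ 483 = 3p ⇒ p = 161, q = 302.
%Δq = (302 − 250) / 250 × 100 = +20.80%.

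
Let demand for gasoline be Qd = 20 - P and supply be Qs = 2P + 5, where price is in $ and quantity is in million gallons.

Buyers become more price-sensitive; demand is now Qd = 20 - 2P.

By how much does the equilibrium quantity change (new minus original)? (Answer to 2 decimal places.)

Solve the original market: 20 - P = 2P + 5, hence P = 5 and Q = 15.
The new curves are Qd = 20 - 2P (demand) and Qs = 2P + 5 (supply).
New equilibrium: 20 - 2P = 2P + 5 ⇒ 15 = 4P ⇒ P = 3.75, Q = 12.5.
ΔQ = 12.5 − 15 = -2.50.

-2.50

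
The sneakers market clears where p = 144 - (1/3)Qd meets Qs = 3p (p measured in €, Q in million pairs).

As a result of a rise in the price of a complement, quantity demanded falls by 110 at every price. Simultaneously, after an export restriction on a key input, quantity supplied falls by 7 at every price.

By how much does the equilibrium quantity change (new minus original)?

-58.5

Initially, 432 - 3p = 3p, so 432 = 6p and p = 72, Q = 216.
The new curves are Qd = 322 - 3p (demand) and Qs = 3p - 7 (supply).
New equilibrium: 322 - 3p = 3p - 7 ⇒ 329 = 6p ⇒ p = 329/6 ≈ 54.8333, Q = 157.5.
ΔQ = 157.5 − 216 = -58.5.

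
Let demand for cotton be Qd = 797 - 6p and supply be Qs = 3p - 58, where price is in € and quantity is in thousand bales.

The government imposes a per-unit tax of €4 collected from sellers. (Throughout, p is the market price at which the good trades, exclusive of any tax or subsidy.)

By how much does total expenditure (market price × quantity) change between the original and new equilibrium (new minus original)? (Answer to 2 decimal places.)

Original equilibrium: 797 - 6p = 3p - 58 gives 855 = 9p, so p = 95 and Q = 227.
Since sellers keep the price net of the tax, the effective supply curve becomes Qs = 3p - 70.
Setting them equal: 797 - 6p = 3p - 70 → 867 = 9p, so p = 289/3 ≈ 96.3333 and Q = 219.
Expenditure moves from 95×227 = 21565 to 96.3333×219 = 21097; change = -468.00.

-468.00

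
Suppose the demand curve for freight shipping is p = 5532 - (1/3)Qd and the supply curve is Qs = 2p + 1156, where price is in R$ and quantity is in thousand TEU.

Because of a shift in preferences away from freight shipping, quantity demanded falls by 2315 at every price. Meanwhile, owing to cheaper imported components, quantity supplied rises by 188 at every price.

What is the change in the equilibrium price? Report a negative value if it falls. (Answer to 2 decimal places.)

Initially, 16596 - 3p = 2p + 1156, so 15440 = 5p and p = 3088, Q = 7332.
The shock moves the curves to Qd = 14281 - 3p and Qs = 2p + 1344.
Clearing the new market: 14281 - 3p = 2p + 1344, so p = 2587.4 and Q = 6518.8.
Δp = 2587.4 − 3088 = -500.60.

-500.60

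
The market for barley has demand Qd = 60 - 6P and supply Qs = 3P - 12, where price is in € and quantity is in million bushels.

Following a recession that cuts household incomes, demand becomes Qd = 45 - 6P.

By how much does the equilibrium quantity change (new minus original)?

-5

Solve the original market: 60 - 6P = 3P - 12, hence P = 8 and Q = 12.
With the change applied: demand Qd = 45 - 6P, supply Qs = 3P - 12.
Setting them equal: 45 - 6P = 3P - 12 → 57 = 9P, so P = 19/3 ≈ 6.3333 and Q = 7.
ΔQ = 7 − 12 = -5.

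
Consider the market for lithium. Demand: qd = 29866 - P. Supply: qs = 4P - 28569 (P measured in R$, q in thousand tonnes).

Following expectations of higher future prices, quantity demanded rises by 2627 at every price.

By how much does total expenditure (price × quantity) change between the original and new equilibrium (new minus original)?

Solve the original market: 29866 - P = 4P - 28569, hence P = 11687 and q = 18179.
The shock moves the curves to qd = 32493 - P and qs = 4P - 28569.
Clearing the new market: 32493 - P = 4P - 28569, so P = 12212.4 and q = 20280.6.
Expenditure moves from 11687×18179 = 212457973 to 12212.4×20280.6 = 247674799.44; change = +35216826.44.

+35216826.44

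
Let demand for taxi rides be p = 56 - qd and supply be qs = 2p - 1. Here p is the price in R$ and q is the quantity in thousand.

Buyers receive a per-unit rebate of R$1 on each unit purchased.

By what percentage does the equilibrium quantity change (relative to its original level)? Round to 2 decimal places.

Initially, 56 - p = 2p - 1, so 57 = 3p and p = 19, q = 37.
Since buyers' out-of-pocket price is the market price minus the rebate, the effective demand curve becomes qd = 57 - p.
Setting them equal: 57 - p = 2p - 1 → 58 = 3p, so p = 58/3 ≈ 19.3333 and q = 113/3 ≈ 37.6667.
%Δq = (37.6667 − 37) / 37 × 100 = +1.80%.

+1.80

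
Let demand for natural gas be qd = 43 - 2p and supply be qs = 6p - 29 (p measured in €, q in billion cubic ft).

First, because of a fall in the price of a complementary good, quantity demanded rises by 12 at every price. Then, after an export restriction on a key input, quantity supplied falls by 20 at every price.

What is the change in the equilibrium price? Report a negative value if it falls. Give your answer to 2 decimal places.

Solve the original market: 43 - 2p = 6p - 29, hence p = 9 and q = 25.
The shock moves the curves to qd = 55 - 2p and qs = 6p - 49.
New equilibrium: 55 - 2p = 6p - 49 ⇒ 104 = 8p ⇒ p = 13, q = 29.
Δp = 13 − 9 = +4.00.

+4.00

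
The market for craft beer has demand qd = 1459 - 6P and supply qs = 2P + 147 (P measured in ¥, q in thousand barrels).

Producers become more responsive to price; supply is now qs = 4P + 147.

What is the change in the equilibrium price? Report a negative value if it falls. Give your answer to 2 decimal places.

Initially, 1459 - 6P = 2P + 147, so 1312 = 8P and P = 164, q = 475.
The shock moves the curves to qd = 1459 - 6P and qs = 4P + 147.
Equate the new curves: 1459 - 6P = 4P + 147, giving 1312 = 10P, P = 131.2, q = 671.8.
ΔP = 131.2 − 164 = -32.80.

-32.80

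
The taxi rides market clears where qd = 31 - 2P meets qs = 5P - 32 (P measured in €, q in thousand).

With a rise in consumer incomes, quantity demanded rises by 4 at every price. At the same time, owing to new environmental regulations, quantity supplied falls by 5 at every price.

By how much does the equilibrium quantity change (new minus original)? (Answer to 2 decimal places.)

Original equilibrium: 31 - 2P = 5P - 32 gives 63 = 7P, so P = 9 and q = 13.
After the shift, demand is qd = 35 - 2P and supply is qs = 5P - 37.
New equilibrium: 35 - 2P = 5P - 37 ⇒ 72 = 7P ⇒ P = 72/7 ≈ 10.2857, q = 101/7 ≈ 14.4286.
Δq = 14.4286 − 13 = +1.43.

+1.43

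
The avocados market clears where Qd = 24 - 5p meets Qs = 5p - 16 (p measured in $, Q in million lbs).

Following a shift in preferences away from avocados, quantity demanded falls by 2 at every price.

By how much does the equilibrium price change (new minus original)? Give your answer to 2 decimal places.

-0.20

Before the shock: 24 - 5p = 5p - 16 ⇒ 40 = 10p ⇒ p = 4, Q = 4.
With the change applied: demand Qd = 22 - 5p, supply Qs = 5p - 16.
New equilibrium: 22 - 5p = 5p - 16 ⇒ 38 = 10p ⇒ p = 3.8, Q = 3.
Δp = 3.8 − 4 = -0.20.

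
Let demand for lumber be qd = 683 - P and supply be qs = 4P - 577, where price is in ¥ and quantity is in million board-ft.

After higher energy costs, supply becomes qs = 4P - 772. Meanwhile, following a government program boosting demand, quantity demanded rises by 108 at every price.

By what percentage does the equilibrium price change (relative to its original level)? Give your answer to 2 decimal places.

Original equilibrium: 683 - P = 4P - 577 gives 1260 = 5P, so P = 252 and q = 431.
After the shift, demand is qd = 791 - P and supply is qs = 4P - 772.
Setting them equal: 791 - P = 4P - 772 → 1563 = 5P, so P = 312.6 and q = 478.4.
%ΔP = (312.6 − 252) / 252 × 100 = +24.05%.

+24.05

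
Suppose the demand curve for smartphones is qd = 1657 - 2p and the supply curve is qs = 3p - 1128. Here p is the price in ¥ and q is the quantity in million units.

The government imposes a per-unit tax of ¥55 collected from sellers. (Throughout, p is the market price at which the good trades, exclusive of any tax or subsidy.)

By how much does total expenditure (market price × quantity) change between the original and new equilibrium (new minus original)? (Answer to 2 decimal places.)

Initially, 1657 - 2p = 3p - 1128, so 2785 = 5p and p = 557, q = 543.
Since sellers keep the price net of the tax, the effective supply curve becomes qs = 3p - 1293.
New equilibrium: 1657 - 2p = 3p - 1293 ⇒ 2950 = 5p ⇒ p = 590, q = 477.
Expenditure moves from 557×543 = 302451 to 590×477 = 281430; change = -21021.00.

-21021.00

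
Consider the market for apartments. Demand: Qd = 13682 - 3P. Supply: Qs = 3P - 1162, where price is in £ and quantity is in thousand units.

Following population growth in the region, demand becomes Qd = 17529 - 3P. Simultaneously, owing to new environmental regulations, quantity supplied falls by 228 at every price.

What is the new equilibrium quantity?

8069.5

Initially, 13682 - 3P = 3P - 1162, so 14844 = 6P and P = 2474, Q = 6260.
The new curves are Qd = 17529 - 3P (demand) and Qs = 3P - 1390 (supply).
New equilibrium: 17529 - 3P = 3P - 1390 ⇒ 18919 = 6P ⇒ P = 18919/6 ≈ 3153.1667, Q = 8069.5.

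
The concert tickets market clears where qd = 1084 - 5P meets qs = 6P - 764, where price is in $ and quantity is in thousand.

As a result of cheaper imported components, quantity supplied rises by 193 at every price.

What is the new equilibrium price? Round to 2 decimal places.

150.45

Solve the original market: 1084 - 5P = 6P - 764, hence P = 168 and q = 244.
The new curves are qd = 1084 - 5P (demand) and qs = 6P - 571 (supply).
Equate the new curves: 1084 - 5P = 6P - 571, giving 1655 = 11P, P = 1655/11 ≈ 150.4545, q = 3649/11 ≈ 331.7273.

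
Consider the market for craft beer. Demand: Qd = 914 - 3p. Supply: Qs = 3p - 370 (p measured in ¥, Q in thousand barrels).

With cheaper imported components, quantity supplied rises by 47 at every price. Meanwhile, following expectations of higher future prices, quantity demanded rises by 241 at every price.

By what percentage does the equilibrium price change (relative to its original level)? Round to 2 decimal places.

+15.11

Before the shock: 914 - 3p = 3p - 370 ⇒ 1284 = 6p ⇒ p = 214, Q = 272.
The shock moves the curves to Qd = 1155 - 3p and Qs = 3p - 323.
New equilibrium: 1155 - 3p = 3p - 323 ⇒ 1478 = 6p ⇒ p = 739/3 ≈ 246.3333, Q = 416.
%Δp = (246.3333 − 214) / 214 × 100 = +15.11%.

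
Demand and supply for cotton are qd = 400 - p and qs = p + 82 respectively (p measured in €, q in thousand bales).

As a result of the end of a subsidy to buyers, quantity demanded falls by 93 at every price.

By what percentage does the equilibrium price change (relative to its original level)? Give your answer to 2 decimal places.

-29.25

Original equilibrium: 400 - p = p + 82 gives 318 = 2p, so p = 159 and q = 241.
With the change applied: demand qd = 307 - p, supply qs = p + 82.
Equate the new curves: 307 - p = p + 82, giving 225 = 2p, p = 112.5, q = 194.5.
%Δp = (112.5 − 159) / 159 × 100 = -29.25%.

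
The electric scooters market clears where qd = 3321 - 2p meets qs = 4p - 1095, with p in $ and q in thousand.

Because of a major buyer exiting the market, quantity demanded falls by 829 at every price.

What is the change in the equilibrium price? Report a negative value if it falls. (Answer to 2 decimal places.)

Original equilibrium: 3321 - 2p = 4p - 1095 gives 4416 = 6p, so p = 736 and q = 1849.
The shock moves the curves to qd = 2492 - 2p and qs = 4p - 1095.
Equate the new curves: 2492 - 2p = 4p - 1095, giving 3587 = 6p, p = 3587/6 ≈ 597.8333, q = 3889/3 ≈ 1296.3333.
Δp = 597.8333 − 736 = -138.17.

-138.17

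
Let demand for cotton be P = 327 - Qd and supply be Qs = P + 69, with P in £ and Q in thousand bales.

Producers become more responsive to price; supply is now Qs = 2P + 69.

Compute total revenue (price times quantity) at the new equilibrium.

Initially, 327 - P = P + 69, so 258 = 2P and P = 129, Q = 198.
With the change applied: demand Qd = 327 - P, supply Qs = 2P + 69.
Clearing the new market: 327 - P = 2P + 69, so P = 86 and Q = 241.
New expenditure = 86 × 241 = 20726.

20726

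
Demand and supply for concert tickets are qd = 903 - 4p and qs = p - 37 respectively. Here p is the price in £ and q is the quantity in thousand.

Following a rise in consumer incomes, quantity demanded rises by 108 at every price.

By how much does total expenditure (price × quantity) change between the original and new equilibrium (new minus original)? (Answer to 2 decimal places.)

Solve the original market: 903 - 4p = p - 37, hence p = 188 and q = 151.
With the change applied: demand qd = 1011 - 4p, supply qs = p - 37.
Setting them equal: 1011 - 4p = p - 37 → 1048 = 5p, so p = 209.6 and q = 172.6.
Expenditure moves from 188×151 = 28388 to 209.6×172.6 = 36176.96; change = +7788.96.

+7788.96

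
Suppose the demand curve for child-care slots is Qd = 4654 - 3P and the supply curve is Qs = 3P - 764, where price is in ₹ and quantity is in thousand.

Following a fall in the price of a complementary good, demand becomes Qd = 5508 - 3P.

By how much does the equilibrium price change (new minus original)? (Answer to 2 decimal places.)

Solve the original market: 4654 - 3P = 3P - 764, hence P = 903 and Q = 1945.
After the shift, demand is Qd = 5508 - 3P and supply is Qs = 3P - 764.
Equate the new curves: 5508 - 3P = 3P - 764, giving 6272 = 6P, P = 3136/3 ≈ 1045.3333, Q = 2372.
ΔP = 1045.3333 − 903 = +142.33.

+142.33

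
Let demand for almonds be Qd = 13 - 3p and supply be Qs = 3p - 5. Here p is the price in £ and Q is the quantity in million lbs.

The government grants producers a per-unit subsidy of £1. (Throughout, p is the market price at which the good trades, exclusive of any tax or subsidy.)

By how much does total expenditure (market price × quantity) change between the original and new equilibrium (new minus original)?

Before the shock: 13 - 3p = 3p - 5 ⇒ 18 = 6p ⇒ p = 3, Q = 4.
Since sellers receive the price plus the subsidy, the effective supply curve becomes Qs = 3p - 2.
Clearing the new market: 13 - 3p = 3p - 2, so p = 2.5 and Q = 5.5.
Expenditure moves from 3×4 = 12 to 2.5×5.5 = 13.75; change = +1.75.

+1.75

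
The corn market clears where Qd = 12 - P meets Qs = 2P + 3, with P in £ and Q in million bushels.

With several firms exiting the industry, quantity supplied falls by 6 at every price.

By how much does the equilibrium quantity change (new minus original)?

Before the shock: 12 - P = 2P + 3 ⇒ 9 = 3P ⇒ P = 3, Q = 9.
The new curves are Qd = 12 - P (demand) and Qs = 2P - 3 (supply).
New equilibrium: 12 - P = 2P - 3 ⇒ 15 = 3P ⇒ P = 5, Q = 7.
ΔQ = 7 − 9 = -2.

-2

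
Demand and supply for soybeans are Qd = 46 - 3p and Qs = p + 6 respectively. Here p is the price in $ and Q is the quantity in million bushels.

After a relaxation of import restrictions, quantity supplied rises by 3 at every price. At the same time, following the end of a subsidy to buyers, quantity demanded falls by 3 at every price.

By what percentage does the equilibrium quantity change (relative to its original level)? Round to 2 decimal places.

Initially, 46 - 3p = p + 6, so 40 = 4p and p = 10, Q = 16.
After the shift, demand is Qd = 43 - 3p and supply is Qs = p + 9.
Equate the new curves: 43 - 3p = p + 9, giving 34 = 4p, p = 8.5, Q = 17.5.
%ΔQ = (17.5 − 16) / 16 × 100 = +9.38%.

+9.38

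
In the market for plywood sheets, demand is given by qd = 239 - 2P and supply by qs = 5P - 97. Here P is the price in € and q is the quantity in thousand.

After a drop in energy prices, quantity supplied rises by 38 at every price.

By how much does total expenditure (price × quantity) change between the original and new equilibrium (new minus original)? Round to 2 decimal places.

Original equilibrium: 239 - 2P = 5P - 97 gives 336 = 7P, so P = 48 and q = 143.
With the change applied: demand qd = 239 - 2P, supply qs = 5P - 59.
New equilibrium: 239 - 2P = 5P - 59 ⇒ 298 = 7P ⇒ P = 298/7 ≈ 42.5714, q = 1077/7 ≈ 153.8571.
Expenditure moves from 48×143 = 6864 to 42.5714×153.8571 = 6549.9184; change = -314.08.

-314.08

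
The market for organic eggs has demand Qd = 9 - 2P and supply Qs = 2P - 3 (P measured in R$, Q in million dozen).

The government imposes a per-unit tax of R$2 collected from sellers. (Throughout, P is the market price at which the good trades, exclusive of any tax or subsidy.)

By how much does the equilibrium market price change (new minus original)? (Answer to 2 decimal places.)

+1.00

Before the shock: 9 - 2P = 2P - 3 ⇒ 12 = 4P ⇒ P = 3, Q = 3.
Since sellers keep the price net of the tax, the effective supply curve becomes Qs = 2P - 7.
Equate the new curves: 9 - 2P = 2P - 7, giving 16 = 4P, P = 4, Q = 1.
ΔP = 4 − 3 = +1.00.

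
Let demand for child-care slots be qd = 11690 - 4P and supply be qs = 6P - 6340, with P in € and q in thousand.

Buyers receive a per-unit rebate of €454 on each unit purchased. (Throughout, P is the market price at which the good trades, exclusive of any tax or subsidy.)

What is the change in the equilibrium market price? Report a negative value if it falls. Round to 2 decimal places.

+181.60

Initially, 11690 - 4P = 6P - 6340, so 18030 = 10P and P = 1803, q = 4478.
Since buyers' out-of-pocket price is the market price minus the rebate, the effective demand curve becomes qd = 13506 - 4P.
New equilibrium: 13506 - 4P = 6P - 6340 ⇒ 19846 = 10P ⇒ P = 1984.6, q = 5567.6.
ΔP = 1984.6 − 1803 = +181.60.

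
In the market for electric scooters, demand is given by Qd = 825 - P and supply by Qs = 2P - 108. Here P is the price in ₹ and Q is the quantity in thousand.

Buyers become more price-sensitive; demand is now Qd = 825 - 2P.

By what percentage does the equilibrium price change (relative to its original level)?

Solve the original market: 825 - P = 2P - 108, hence P = 311 and Q = 514.
The shock moves the curves to Qd = 825 - 2P and Qs = 2P - 108.
New equilibrium: 825 - 2P = 2P - 108 ⇒ 933 = 4P ⇒ P = 233.25, Q = 358.5.
%ΔP = (233.25 − 311) / 311 × 100 = -25%.

-25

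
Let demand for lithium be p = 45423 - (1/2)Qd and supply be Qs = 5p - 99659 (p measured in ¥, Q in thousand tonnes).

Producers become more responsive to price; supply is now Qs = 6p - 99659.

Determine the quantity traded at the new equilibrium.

43219.75

Initially, 90846 - 2p = 5p - 99659, so 190505 = 7p and p = 27215, Q = 36416.
The shock moves the curves to Qd = 90846 - 2p and Qs = 6p - 99659.
Setting them equal: 90846 - 2p = 6p - 99659 → 190505 = 8p, so p = 23813.125 and Q = 43219.75.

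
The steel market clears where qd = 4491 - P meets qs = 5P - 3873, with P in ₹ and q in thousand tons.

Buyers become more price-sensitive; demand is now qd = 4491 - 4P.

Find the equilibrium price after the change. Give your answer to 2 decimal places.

Before the shock: 4491 - P = 5P - 3873 ⇒ 8364 = 6P ⇒ P = 1394, q = 3097.
The shock moves the curves to qd = 4491 - 4P and qs = 5P - 3873.
Clearing the new market: 4491 - 4P = 5P - 3873, so P = 2788/3 ≈ 929.3333 and q = 2321/3 ≈ 773.6667.

929.33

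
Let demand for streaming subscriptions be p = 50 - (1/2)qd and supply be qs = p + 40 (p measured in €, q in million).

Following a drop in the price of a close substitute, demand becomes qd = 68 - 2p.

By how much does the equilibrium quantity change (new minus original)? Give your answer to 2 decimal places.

-10.67

Original equilibrium: 100 - 2p = p + 40 gives 60 = 3p, so p = 20 and q = 60.
The shock moves the curves to qd = 68 - 2p and qs = p + 40.
Setting them equal: 68 - 2p = p + 40 → 28 = 3p, so p = 28/3 ≈ 9.3333 and q = 148/3 ≈ 49.3333.
Δq = 49.3333 − 60 = -10.67.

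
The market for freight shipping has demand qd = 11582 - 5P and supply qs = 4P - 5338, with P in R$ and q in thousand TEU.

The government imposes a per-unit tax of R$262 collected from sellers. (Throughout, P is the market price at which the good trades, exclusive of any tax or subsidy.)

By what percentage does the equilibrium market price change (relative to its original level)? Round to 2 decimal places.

+6.19

Initially, 11582 - 5P = 4P - 5338, so 16920 = 9P and P = 1880, q = 2182.
Since sellers keep the price net of the tax, the effective supply curve becomes qs = 4P - 6386.
Equate the new curves: 11582 - 5P = 4P - 6386, giving 17968 = 9P, P = 17968/9 ≈ 1996.4444, q = 14398/9 ≈ 1599.7778.
%ΔP = (1996.4444 − 1880) / 1880 × 100 = +6.19%.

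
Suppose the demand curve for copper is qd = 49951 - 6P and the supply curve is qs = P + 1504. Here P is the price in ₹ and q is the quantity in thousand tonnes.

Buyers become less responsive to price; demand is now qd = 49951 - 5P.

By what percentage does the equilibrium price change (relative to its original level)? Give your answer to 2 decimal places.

Initially, 49951 - 6P = P + 1504, so 48447 = 7P and P = 6921, q = 8425.
The shock moves the curves to qd = 49951 - 5P and qs = P + 1504.
Equate the new curves: 49951 - 5P = P + 1504, giving 48447 = 6P, P = 8074.5, q = 9578.5.
%ΔP = (8074.5 − 6921) / 6921 × 100 = +16.67%.

+16.67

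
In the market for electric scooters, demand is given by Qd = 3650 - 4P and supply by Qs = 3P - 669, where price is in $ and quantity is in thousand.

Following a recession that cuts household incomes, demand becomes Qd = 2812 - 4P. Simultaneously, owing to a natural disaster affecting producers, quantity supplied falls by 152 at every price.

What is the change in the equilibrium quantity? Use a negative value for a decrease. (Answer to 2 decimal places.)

-446.00

Original equilibrium: 3650 - 4P = 3P - 669 gives 4319 = 7P, so P = 617 and Q = 1182.
The shock moves the curves to Qd = 2812 - 4P and Qs = 3P - 821.
Clearing the new market: 2812 - 4P = 3P - 821, so P = 519 and Q = 736.
ΔQ = 736 − 1182 = -446.00.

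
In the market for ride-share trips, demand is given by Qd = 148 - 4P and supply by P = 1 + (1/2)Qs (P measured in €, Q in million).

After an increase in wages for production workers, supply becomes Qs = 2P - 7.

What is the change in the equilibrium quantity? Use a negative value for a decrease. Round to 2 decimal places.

Before the shock: 148 - 4P = 2P - 2 ⇒ 150 = 6P ⇒ P = 25, Q = 48.
The shock moves the curves to Qd = 148 - 4P and Qs = 2P - 7.
Equate the new curves: 148 - 4P = 2P - 7, giving 155 = 6P, P = 155/6 ≈ 25.8333, Q = 134/3 ≈ 44.6667.
ΔQ = 44.6667 − 48 = -3.33.

-3.33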